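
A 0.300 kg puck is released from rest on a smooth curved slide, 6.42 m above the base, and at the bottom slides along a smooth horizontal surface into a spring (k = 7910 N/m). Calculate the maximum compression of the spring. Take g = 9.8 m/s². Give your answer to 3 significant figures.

Gravitational PE at the top equals spring PE at max compression: mgh = ½kx²
x = √(2mgh/k) = √(2 × 0.300 × 9.8 × 6.42 / 7910) = 0.06908 m

x = 0.0691 m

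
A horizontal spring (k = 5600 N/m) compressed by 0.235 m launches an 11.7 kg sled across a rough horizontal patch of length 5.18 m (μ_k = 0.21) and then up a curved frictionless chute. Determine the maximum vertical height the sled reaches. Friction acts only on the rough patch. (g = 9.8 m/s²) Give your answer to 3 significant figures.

Spring energy: E₀ = ½kx² = ½(5600)(0.235)² = 154.63 J
Friction: W_f = μ_k mg d = (0.21)(11.7)(9.8)(5.18) = 124.7 J
Energy at base of ramp: E = 154.63 − 124.7 = 29.903 J
At max height all remaining energy is PE: mgh = E ⇒ h = E/(mg) = 29.903/(11.7 × 9.8) = 0.2608 m

h = 0.261 m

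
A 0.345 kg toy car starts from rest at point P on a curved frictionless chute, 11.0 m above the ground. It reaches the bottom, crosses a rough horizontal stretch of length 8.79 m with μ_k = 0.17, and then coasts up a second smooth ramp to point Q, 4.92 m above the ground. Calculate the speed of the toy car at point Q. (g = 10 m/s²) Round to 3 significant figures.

v = 9.58 m/s

Energy at P: mgh₁ = (0.345)(10)(11.0) = 37.950 J
Friction loss: W_f = μ_k mg d = 5.155 J
At Q: ½mv² + mgh₂ = mgh₁ − W_f
½mv² = 37.950 − 5.155 − 16.974 = 15.821 J
v = √(2 × 15.821/0.345) = 9.577 m/s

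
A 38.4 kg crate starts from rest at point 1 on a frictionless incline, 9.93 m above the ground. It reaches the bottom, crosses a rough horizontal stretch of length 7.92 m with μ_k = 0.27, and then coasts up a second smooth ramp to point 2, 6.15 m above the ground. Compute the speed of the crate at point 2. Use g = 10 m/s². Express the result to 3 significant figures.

v = 5.73 m/s

Energy at 1: mgh₁ = (38.4)(10)(9.93) = 3813.1 J
Friction loss: W_f = μ_k mg d = 821.1 J
At 2: ½mv² + mgh₂ = mgh₁ − W_f
½mv² = 3813.1 − 821.1 − 2361.6 = 630.37 J
v = √(2 × 630.37/38.4) = 5.730 m/s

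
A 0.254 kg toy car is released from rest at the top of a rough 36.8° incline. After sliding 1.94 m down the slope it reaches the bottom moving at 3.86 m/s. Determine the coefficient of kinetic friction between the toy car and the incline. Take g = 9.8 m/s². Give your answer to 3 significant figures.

μ_k = 0.259

Energy balance down the incline: mg L sinθ − ½mv² = μ_k (mg cosθ) L
mgL sinθ = 2.8927 J; ½mv² = 1.8922 J
W_f = 2.8927 − 1.8922 = 1.000 J
μ_k = W_f/(mg cosθ · L) = 1.000/(1.993 × 1.94) = 0.2587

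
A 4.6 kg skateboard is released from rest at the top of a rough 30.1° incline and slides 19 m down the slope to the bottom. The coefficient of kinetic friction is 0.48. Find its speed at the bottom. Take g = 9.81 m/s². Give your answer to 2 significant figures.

Taking the bottom as reference, mgh = ½mv² + μ_k N L with h = L sinθ, N = mg cosθ:
mgh = mgL sinθ = (4.6)(9.81)(19)sin30.1° = 429.99 J
W_f = μ_k mg cosθ · L = (0.48)(4.6)(9.81)cos30.1°·19 = 356.1 J
½mv² = 429.99 − 356.1 = 73.940 J
v = √(2 × 73.940/4.6) = 5.670 m/s

v = 5.7 m/s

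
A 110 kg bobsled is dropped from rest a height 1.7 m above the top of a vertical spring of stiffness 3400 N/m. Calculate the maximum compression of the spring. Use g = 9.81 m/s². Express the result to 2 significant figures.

Let x be the compression. The total drop is H + x, and the bobsled is instantaneously at rest at max compression, so energy conservation gives:
mg(H + x) = ½kx²
½(3400)x² − (110)(9.81)x − (110)(9.81)(1.7) = 0
1700x² − 1079x − 1834 = 0
x = [1079 + √(1.164e+06 + 1.2474e+07)]/(2 × 1700) = 1.404 m

x = 1.4 m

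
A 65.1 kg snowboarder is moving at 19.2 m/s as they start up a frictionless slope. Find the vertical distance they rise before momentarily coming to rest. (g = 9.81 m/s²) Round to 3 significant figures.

h = 18.8 m

Setting KE at the bottom equal to PE gained: ½mv² = mgh
h = v²/(2g) = 19.2²/(2 × 9.81) = 18.79 m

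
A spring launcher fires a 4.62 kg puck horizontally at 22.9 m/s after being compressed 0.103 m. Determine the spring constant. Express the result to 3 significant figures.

½kx² = ½mv²
k = mv²/x² = (4.62)(22.9)²/(0.103)² = 228370 N/m

k = 228000 N/m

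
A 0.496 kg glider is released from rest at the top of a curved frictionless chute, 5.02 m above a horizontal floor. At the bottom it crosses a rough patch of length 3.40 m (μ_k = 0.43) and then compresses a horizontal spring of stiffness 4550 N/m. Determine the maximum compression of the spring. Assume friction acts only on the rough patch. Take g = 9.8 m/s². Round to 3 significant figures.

x = 0.0872 m

Initial energy: E₁ = mgh = (0.496)(9.8)(5.02) = 24.401 J
Friction removes W_f = μ_k mg d = (0.43)(0.496)(9.8)(3.40) = 7.106 J
Energy reaching the spring: E = 24.401 − 7.106 = 17.295 J
At max compression ½kx² = E ⇒ x = √(2E/k) = √(2 × 17.295/4550) = 0.08719 m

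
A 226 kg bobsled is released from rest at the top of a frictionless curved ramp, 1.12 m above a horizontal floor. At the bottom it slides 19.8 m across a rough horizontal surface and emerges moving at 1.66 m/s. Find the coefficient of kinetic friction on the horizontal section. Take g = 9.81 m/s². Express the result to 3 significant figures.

μ_k = 0.0495

Applying the work–energy principle:
mgh = ½mv² + μ_k m g d
mgh = 2483.1 J; ½mv² = 311.38 J
W_f = 2483.1 − 311.38 = 2172 J
μ_k = W_f/(mg·d) = 2172/(2217 × 19.8) = 0.04947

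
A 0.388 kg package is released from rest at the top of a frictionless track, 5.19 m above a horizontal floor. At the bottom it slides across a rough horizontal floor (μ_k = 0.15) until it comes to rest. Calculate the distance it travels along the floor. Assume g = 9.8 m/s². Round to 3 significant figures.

Applying the work–energy principle:
At rest all PE has been dissipated by friction: mgh = μ_k m g d
d = h/μ_k = 5.19/0.15 = 34.60 m

d = 34.6 m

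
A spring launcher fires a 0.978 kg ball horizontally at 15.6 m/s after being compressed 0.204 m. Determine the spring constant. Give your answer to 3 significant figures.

k = 5720 N/m

½kx² = ½mv²
k = mv²/x² = (0.978)(15.6)²/(0.204)² = 5719 N/m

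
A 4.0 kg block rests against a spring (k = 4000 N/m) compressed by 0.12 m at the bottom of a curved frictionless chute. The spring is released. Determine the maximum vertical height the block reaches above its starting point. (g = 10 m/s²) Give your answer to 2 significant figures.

h = 0.72 m

Energy conservation from release to the highest point: ½kx² = mgh
h = kx²/(2mg) = (4000)(0.12)²/(2 × 4.0 × 10) = 0.7200 m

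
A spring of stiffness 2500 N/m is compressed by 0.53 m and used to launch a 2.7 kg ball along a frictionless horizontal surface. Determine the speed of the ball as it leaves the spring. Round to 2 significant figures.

v = 16 m/s

Spring PE converts entirely to kinetic energy: ½kx² = ½mv²
v = x√(k/m) = 0.53 × √(2500/2.7) = 16.13 m/s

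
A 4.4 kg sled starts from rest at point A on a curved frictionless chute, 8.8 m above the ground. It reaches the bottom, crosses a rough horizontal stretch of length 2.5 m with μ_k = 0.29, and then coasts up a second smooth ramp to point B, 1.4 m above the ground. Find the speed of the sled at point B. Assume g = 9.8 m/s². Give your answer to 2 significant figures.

Energy at A: mgh₁ = (4.4)(9.8)(8.8) = 379.46 J
Friction loss: W_f = μ_k mg d = 31.26 J
At B: ½mv² + mgh₂ = mgh₁ − W_f
½mv² = 379.46 − 31.26 − 60.368 = 287.83 J
v = √(2 × 287.83/4.4) = 11.44 m/s

v = 11 m/s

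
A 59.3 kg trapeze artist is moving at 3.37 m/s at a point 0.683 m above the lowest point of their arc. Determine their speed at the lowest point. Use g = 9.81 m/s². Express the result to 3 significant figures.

Energy conservation between the two points: ½mv₀² + mgh = ½mv²
v² = v₀² + 2gh = (3.37)² + 2(9.81)(0.683) = 24.757
v = √24.757 = 4.976 m/s

v = 4.98 m/s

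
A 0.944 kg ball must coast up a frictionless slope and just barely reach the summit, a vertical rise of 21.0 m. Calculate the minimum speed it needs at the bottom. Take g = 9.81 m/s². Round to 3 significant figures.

v = 20.3 m/s

At the top it is momentarily at rest, so all KE converts to PE: ½mv² = mgh
v = √(2gh) = √(2 × 9.81 × 21.0) = 20.30 m/s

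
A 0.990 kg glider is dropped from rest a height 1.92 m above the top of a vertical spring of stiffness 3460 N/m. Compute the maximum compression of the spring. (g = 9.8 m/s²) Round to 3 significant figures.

x = 0.107 m

Measuring PE from the top of the relaxed spring, at max compression the glider has dropped H + x with zero KE, so:
mg(H + x) = ½kx²
½(3460)x² − (0.990)(9.8)x − (0.990)(9.8)(1.92) = 0
1730x² − 9.702x − 18.63 = 0
x = [9.702 + √(94.13 + 128905)]/(2 × 1730) = 0.1066 m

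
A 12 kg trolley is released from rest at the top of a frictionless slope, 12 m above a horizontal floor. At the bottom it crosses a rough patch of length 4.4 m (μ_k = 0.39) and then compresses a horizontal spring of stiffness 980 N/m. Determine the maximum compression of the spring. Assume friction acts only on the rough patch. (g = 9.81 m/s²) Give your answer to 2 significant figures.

Initial energy: E₁ = mgh = (12)(9.81)(12) = 1412.6 J
Friction removes W_f = μ_k mg d = (0.39)(12)(9.81)(4.4) = 202.0 J
Energy reaching the spring: E = 1412.6 − 202.0 = 1210.6 J
At max compression ½kx² = E ⇒ x = √(2E/k) = √(2 × 1210.6/980) = 1.572 m

x = 1.6 m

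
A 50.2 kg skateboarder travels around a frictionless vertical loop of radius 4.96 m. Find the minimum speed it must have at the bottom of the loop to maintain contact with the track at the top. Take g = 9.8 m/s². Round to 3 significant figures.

At the top: mg = mv_top²/r ⇒ v_top² = gr = 48.61 m²/s²
Energy from bottom to top (height 2r): ½mv_bot² = ½mv_top² + mg(2r)
v_bot² = gr + 4gr = 5gr = 243.0
v_bot = √(5gr) = 15.59 m/s

v = 15.6 m/s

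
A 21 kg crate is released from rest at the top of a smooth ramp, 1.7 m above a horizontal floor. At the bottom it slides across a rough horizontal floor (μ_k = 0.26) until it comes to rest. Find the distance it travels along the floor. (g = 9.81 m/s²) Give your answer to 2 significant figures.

d = 6.5 m

Energy bookkeeping (friction removes W_f = μ_k N d):
At rest all PE has been dissipated by friction: mgh = μ_k m g d
d = h/μ_k = 1.7/0.26 = 6.538 m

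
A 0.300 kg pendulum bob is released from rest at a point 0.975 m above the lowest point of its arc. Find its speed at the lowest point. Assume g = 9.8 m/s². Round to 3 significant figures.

v = 4.37 m/s

Equating total energy at the two states: mgh = ½mv²
v = √(2gh) = √(2 × 9.8 × 0.975) = √19.110 = 4.371 m/s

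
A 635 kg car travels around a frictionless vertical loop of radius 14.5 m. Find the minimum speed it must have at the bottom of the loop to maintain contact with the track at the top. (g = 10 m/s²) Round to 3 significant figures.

At the top: mg = mv_top²/r ⇒ v_top² = gr = 145.0 m²/s²
Energy from bottom to top (height 2r): ½mv_bot² = ½mv_top² + mg(2r)
v_bot² = gr + 4gr = 5gr = 725.0
v_bot = √(5gr) = 26.93 m/s

v = 26.9 m/s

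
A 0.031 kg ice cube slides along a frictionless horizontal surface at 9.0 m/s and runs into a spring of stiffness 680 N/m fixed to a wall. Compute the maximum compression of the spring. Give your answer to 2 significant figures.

At max compression the cube is momentarily at rest: ½mv² = ½kx²
x = v√(m/k) = 9.0 × √(0.031/680) = 0.06077 m

x = 0.061 m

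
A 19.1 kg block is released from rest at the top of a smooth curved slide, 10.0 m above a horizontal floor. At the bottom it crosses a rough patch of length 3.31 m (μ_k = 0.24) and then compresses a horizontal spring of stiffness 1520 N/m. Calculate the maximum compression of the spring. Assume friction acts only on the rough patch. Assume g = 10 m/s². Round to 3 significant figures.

Initial energy: E₁ = mgh = (19.1)(10)(10.0) = 1910.0 J
Friction removes W_f = μ_k mg d = (0.24)(19.1)(10)(3.31) = 151.7 J
Energy reaching the spring: E = 1910.0 − 151.7 = 1758.3 J
At max compression ½kx² = E ⇒ x = √(2E/k) = √(2 × 1758.3/1520) = 1.521 m

x = 1.52 m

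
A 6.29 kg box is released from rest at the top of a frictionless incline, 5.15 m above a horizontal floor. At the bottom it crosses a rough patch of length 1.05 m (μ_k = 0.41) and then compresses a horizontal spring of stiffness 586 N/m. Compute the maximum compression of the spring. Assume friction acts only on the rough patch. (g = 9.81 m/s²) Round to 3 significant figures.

Initial energy: E₁ = mgh = (6.29)(9.81)(5.15) = 317.78 J
Friction removes W_f = μ_k mg d = (0.41)(6.29)(9.81)(1.05) = 26.56 J
Energy reaching the spring: E = 317.78 − 26.56 = 291.22 J
At max compression ½kx² = E ⇒ x = √(2E/k) = √(2 × 291.22/586) = 0.9970 m

x = 0.997 m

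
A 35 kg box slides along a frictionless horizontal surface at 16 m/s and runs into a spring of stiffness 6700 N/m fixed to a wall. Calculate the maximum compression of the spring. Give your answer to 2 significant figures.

All KE is stored as spring PE at maximum compression: ½mv² = ½kx²
x = v√(m/k) = 16 × √(35/6700) = 1.156 m

x = 1.2 m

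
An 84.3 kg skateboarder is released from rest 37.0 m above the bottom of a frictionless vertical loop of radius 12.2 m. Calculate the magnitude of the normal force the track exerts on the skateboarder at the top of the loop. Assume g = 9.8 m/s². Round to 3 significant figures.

N = 880 N

Energy from release to top (height 2r): mgh = ½mv_top² + mg(2r)
v_top² = 2g(h − 2r) = 2(9.8)(37.0 − 24.40) = 246.96 m²/s²
At the top, both N and weight point toward the centre: N + mg = mv_top²/r
N = m(v_top²/r − g) = 84.3(246.96/12.2 − 9.8) = 880.3 N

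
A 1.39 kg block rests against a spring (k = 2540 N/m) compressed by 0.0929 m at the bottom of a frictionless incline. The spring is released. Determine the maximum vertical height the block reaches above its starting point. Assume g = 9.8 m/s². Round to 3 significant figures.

h = 0.805 m

All spring PE becomes gravitational PE at the highest point: ½kx² = mgh
h = kx²/(2mg) = (2540)(0.0929)²/(2 × 1.39 × 9.8) = 0.8046 m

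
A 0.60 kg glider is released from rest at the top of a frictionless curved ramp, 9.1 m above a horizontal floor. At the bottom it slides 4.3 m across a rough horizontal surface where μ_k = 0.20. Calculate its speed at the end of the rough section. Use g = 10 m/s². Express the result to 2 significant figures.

Applying the work–energy principle:
mgh = ½mv² + μ_k m g d
W_f = μ_k mg d = (0.20)(0.60)(10)(4.3) = 5.160 J
½mv² = mgh − W_f = 54.600 − 5.160 = 49.440 J
v = √(2 × 49.440/0.60) = 12.84 m/s

v = 13 m/s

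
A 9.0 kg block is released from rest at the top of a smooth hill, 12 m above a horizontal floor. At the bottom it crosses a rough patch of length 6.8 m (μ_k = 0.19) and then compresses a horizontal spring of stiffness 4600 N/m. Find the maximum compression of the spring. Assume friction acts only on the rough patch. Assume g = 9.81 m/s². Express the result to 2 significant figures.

Initial energy: E₁ = mgh = (9.0)(9.81)(12) = 1059.5 J
Friction removes W_f = μ_k mg d = (0.19)(9.0)(9.81)(6.8) = 114.1 J
Energy reaching the spring: E = 1059.5 − 114.1 = 945.41 J
At max compression ½kx² = E ⇒ x = √(2E/k) = √(2 × 945.41/4600) = 0.6411 m

x = 0.64 m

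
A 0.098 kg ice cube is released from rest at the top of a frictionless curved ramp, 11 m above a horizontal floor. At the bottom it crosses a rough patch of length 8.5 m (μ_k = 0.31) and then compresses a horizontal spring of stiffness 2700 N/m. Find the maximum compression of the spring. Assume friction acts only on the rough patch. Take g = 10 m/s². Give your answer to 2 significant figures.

Initial energy: E₁ = mgh = (0.098)(10)(11) = 10.780 J
Friction removes W_f = μ_k mg d = (0.31)(0.098)(10)(8.5) = 2.582 J
Energy reaching the spring: E = 10.780 − 2.582 = 8.1977 J
At max compression ½kx² = E ⇒ x = √(2E/k) = √(2 × 8.1977/2700) = 0.07793 m

x = 0.078 m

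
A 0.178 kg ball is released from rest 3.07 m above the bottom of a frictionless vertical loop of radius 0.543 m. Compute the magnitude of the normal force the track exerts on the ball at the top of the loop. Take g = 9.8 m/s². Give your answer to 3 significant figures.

N = 11.0 N

Energy from release to top (height 2r): mgh = ½mv_top² + mg(2r)
v_top² = 2g(h − 2r) = 2(9.8)(3.07 − 1.086) = 38.886 m²/s²
At the top, both N and weight point toward the centre: N + mg = mv_top²/r
N = m(v_top²/r − g) = 0.178(38.886/0.543 − 9.8) = 11.00 N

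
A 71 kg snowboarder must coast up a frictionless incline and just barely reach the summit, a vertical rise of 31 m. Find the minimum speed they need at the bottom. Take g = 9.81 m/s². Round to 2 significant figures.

v = 25 m/s

At the top they are momentarily at rest, so all KE converts to PE: ½mv² = mgh
v = √(2gh) = √(2 × 9.81 × 31) = 24.66 m/s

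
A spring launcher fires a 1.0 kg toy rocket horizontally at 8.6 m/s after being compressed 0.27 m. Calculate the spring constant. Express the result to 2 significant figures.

½kx² = ½mv²
k = mv²/x² = (1.0)(8.6)²/(0.27)² = 1015 N/m

k = 1000 N/m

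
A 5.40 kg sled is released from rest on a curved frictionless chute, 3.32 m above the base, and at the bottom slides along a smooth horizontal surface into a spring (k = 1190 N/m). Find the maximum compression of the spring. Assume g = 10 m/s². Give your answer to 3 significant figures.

x = 0.549 m

Energy conservation (no friction) from release to max compression: mgh = ½kx²
x = √(2mgh/k) = √(2 × 5.40 × 10 × 3.32 / 1190) = 0.5489 m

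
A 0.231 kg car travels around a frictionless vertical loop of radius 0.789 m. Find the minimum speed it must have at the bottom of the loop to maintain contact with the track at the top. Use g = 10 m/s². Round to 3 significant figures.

At the top: mg = mv_top²/r ⇒ v_top² = gr = 7.890 m²/s²
Energy from bottom to top (height 2r): ½mv_bot² = ½mv_top² + mg(2r)
v_bot² = gr + 4gr = 5gr = 39.45
v_bot = √(5gr) = 6.281 m/s

v = 6.28 m/s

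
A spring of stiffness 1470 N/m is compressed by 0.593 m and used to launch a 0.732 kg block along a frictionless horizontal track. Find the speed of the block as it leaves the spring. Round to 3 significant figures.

Conservation of energy: ½kx² = ½mv²
v = x√(k/m) = 0.593 × √(1470/0.732) = 26.57 m/s

v = 26.6 m/s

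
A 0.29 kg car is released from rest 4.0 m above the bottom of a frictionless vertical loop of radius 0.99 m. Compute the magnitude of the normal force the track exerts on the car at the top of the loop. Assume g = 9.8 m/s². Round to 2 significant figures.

Energy from release to top (height 2r): mgh = ½mv_top² + mg(2r)
v_top² = 2g(h − 2r) = 2(9.8)(4.0 − 1.980) = 39.592 m²/s²
At the top, both N and weight point toward the centre: N + mg = mv_top²/r
N = m(v_top²/r − g) = 0.29(39.592/0.99 − 9.8) = 8.756 N

N = 8.8 N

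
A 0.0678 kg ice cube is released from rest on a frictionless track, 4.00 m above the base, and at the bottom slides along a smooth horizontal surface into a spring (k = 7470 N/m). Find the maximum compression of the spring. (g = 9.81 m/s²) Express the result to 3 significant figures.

Energy conservation (no friction) from release to max compression: mgh = ½kx²
x = √(2mgh/k) = √(2 × 0.0678 × 9.81 × 4.00 / 7470) = 0.02669 m

x = 0.0267 m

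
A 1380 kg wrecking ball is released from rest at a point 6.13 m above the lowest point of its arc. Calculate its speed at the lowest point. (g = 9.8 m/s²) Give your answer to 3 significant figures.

v = 11.0 m/s

Mechanical energy is conserved (no friction): mgh = ½mv²
v = √(2gh) = √(2 × 9.8 × 6.13) = √120.15 = 10.96 m/s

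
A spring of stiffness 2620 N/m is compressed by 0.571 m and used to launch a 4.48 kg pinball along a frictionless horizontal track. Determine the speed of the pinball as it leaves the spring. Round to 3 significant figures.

Spring PE converts entirely to kinetic energy: ½kx² = ½mv²
v = x√(k/m) = 0.571 × √(2620/4.48) = 13.81 m/s

v = 13.8 m/s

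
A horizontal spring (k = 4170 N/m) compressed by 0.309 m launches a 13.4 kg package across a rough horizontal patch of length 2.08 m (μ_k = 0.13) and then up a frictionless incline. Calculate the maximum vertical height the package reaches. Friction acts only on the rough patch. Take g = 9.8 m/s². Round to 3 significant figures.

h = 1.25 m

Spring energy: E₀ = ½kx² = ½(4170)(0.309)² = 199.08 J
Friction: W_f = μ_k mg d = (0.13)(13.4)(9.8)(2.08) = 35.51 J
Energy at base of ramp: E = 199.08 − 35.51 = 163.57 J
At max height all remaining energy is PE: mgh = E ⇒ h = E/(mg) = 163.57/(13.4 × 9.8) = 1.246 m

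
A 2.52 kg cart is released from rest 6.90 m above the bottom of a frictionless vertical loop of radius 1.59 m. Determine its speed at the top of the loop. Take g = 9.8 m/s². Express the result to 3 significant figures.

v = 8.54 m/s

Energy conservation: mgh = ½mv_top² + mg(2r)
v_top² = 2g(h − 2r) = 2(9.8)(6.90 − 3.180) = 72.91
v_top = 8.539 m/s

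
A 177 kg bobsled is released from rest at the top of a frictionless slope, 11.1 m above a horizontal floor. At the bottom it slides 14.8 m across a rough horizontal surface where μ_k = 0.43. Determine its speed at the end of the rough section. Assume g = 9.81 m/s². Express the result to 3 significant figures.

Applying the work–energy principle:
mgh = ½mv² + μ_k m g d
W_f = μ_k mg d = (0.43)(177)(9.81)(14.8) = 11050 J
½mv² = mgh − W_f = 19274 − 11050 = 8223.4 J
v = √(2 × 8223.4/177) = 9.640 m/s

v = 9.64 m/s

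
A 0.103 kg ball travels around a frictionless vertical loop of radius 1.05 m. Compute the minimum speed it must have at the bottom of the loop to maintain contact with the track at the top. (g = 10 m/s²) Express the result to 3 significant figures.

v = 7.25 m/s

At the top: mg = mv_top²/r ⇒ v_top² = gr = 10.50 m²/s²
Energy from bottom to top (height 2r): ½mv_bot² = ½mv_top² + mg(2r)
v_bot² = gr + 4gr = 5gr = 52.50
v_bot = √(5gr) = 7.246 m/s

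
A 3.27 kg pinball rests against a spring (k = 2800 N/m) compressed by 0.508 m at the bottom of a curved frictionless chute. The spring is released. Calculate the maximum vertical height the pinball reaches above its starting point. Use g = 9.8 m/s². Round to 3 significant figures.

Energy conservation from release to the highest point: ½kx² = mgh
h = kx²/(2mg) = (2800)(0.508)²/(2 × 3.27 × 9.8) = 11.27 m

h = 11.3 m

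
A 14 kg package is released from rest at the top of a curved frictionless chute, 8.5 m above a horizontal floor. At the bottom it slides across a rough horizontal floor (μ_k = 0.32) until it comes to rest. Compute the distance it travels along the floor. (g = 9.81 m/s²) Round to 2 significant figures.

d = 27 m

Applying the work–energy principle:
At rest all PE has been dissipated by friction: mgh = μ_k m g d
d = h/μ_k = 8.5/0.32 = 26.56 m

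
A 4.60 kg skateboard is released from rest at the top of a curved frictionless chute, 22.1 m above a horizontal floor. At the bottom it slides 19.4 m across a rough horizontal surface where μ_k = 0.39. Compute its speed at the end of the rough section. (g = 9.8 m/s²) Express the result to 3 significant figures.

v = 16.9 m/s

Energy bookkeeping (friction removes W_f = μ_k N d):
mgh = ½mv² + μ_k m g d
W_f = μ_k mg d = (0.39)(4.60)(9.8)(19.4) = 341.1 J
½mv² = mgh − W_f = 996.27 − 341.1 = 655.19 J
v = √(2 × 655.19/4.60) = 16.88 m/s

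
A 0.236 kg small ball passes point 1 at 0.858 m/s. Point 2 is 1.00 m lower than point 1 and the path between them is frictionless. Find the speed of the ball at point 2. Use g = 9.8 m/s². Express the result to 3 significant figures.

By conservation of mechanical energy, ½mv₀² + mgh = ½mv²
The mass cancels from both sides.
v² = v₀² + 2gh = (0.858)² + 2(9.8)(1.00) = 20.336
v = √20.336 = 4.510 m/s

v = 4.51 m/s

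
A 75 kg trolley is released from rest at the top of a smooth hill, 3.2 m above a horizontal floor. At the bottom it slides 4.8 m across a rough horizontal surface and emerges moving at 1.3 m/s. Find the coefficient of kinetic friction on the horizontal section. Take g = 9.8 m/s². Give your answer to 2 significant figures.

Energy bookkeeping (friction removes W_f = μ_k N d):
mgh = ½mv² + μ_k m g d
mgh = 2352.0 J; ½mv² = 63.375 J
W_f = 2352.0 − 63.375 = 2289 J
μ_k = W_f/(mg·d) = 2289/(735.0 × 4.8) = 0.6487

μ_k = 0.65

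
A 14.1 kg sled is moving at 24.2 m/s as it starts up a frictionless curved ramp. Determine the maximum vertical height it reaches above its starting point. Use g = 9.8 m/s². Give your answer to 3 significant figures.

h = 29.9 m

Setting KE at the bottom equal to PE gained: ½mv² = mgh
h = v²/(2g) = 24.2²/(2 × 9.8) = 29.88 m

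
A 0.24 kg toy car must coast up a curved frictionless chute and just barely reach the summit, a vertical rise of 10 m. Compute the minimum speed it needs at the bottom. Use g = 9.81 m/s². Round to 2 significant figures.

At the top it is momentarily at rest, so all KE converts to PE: ½mv² = mgh
v = √(2gh) = √(2 × 9.81 × 10) = 14.01 m/s

v = 14 m/s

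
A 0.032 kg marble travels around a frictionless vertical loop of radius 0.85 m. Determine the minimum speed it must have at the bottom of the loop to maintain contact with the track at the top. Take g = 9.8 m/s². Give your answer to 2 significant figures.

v = 6.5 m/s

At the top: mg = mv_top²/r ⇒ v_top² = gr = 8.330 m²/s²
Energy from bottom to top (height 2r): ½mv_bot² = ½mv_top² + mg(2r)
v_bot² = gr + 4gr = 5gr = 41.65
v_bot = √(5gr) = 6.454 m/s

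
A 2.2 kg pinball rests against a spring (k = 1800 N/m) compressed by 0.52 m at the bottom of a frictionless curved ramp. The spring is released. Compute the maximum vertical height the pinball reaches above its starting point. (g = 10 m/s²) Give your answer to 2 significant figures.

h = 11 m

Energy conservation from release to the highest point: ½kx² = mgh
h = kx²/(2mg) = (1800)(0.52)²/(2 × 2.2 × 10) = 11.06 m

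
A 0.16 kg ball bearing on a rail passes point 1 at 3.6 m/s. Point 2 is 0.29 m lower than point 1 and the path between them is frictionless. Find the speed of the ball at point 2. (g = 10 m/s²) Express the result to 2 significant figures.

v = 4.3 m/s

Mechanical energy is conserved (no friction): ½mv₀² + mgh = ½mv²
The mass cancels from both sides.
v² = v₀² + 2gh = (3.6)² + 2(10)(0.29) = 18.760
v = √18.760 = 4.331 m/s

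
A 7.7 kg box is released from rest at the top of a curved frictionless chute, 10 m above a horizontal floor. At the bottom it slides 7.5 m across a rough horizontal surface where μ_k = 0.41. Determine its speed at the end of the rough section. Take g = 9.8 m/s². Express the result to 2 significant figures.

v = 12 m/s

Applying the work–energy principle:
mgh = ½mv² + μ_k m g d
W_f = μ_k mg d = (0.41)(7.7)(9.8)(7.5) = 232.0 J
½mv² = mgh − W_f = 754.60 − 232.0 = 522.56 J
v = √(2 × 522.56/7.7) = 11.65 m/s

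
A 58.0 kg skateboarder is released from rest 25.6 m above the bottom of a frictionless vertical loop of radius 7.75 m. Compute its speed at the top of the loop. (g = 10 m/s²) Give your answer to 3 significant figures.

v = 14.2 m/s

Energy conservation: mgh = ½mv_top² + mg(2r)
v_top² = 2g(h − 2r) = 2(10)(25.6 − 15.50) = 202.0
v_top = 14.21 m/s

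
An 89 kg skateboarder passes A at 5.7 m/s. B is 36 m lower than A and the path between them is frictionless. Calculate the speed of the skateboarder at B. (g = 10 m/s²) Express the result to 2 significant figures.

v = 27 m/s

Energy conservation between the two points: ½mv₀² + mgh = ½mv²
The mass cancels from both sides.
v² = v₀² + 2gh = (5.7)² + 2(10)(36) = 752.49
v = √752.49 = 27.43 m/s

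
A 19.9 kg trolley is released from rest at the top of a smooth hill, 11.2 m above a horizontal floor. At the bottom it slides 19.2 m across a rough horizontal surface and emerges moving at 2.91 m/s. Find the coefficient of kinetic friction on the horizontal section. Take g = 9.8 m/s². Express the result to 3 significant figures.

μ_k = 0.561

Energy bookkeeping (friction removes W_f = μ_k N d):
mgh = ½mv² + μ_k m g d
mgh = 2184.2 J; ½mv² = 84.258 J
W_f = 2184.2 − 84.258 = 2100 J
μ_k = W_f/(mg·d) = 2100/(195.0 × 19.2) = 0.5608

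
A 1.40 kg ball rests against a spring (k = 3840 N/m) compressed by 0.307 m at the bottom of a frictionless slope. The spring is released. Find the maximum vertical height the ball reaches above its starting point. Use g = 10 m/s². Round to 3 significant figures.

Energy conservation from release to the highest point: ½kx² = mgh
h = kx²/(2mg) = (3840)(0.307)²/(2 × 1.40 × 10) = 12.93 m

h = 12.9 m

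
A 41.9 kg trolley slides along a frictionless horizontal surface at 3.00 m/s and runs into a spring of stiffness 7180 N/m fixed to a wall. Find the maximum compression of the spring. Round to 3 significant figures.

x = 0.229 m

Conservation of energy between contact and max compression: ½mv² = ½kx²
x = v√(m/k) = 3.00 × √(41.9/7180) = 0.2292 m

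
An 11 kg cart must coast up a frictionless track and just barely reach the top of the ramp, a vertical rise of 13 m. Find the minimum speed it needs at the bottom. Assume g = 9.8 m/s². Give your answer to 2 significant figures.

v = 16 m/s

At the top it is momentarily at rest, so all KE converts to PE: ½mv² = mgh
v = √(2gh) = √(2 × 9.8 × 13) = 15.96 m/s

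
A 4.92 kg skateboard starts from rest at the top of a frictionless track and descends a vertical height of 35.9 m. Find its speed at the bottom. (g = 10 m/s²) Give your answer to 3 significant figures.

v = 26.8 m/s

Energy conservation between the two points: mgh = ½mv²
The mass cancels from both sides.
v = √(2gh) = √(2 × 10 × 35.9) = √718.00 = 26.80 m/s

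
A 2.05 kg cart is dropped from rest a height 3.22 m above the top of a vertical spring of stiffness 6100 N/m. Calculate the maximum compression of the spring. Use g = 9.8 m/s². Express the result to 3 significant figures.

Let x be the compression. The total drop is H + x, and the cart is instantaneously at rest at max compression, so energy conservation gives:
mg(H + x) = ½kx²
½(6100)x² − (2.05)(9.8)x − (2.05)(9.8)(3.22) = 0
3050x² − 20.09x − 64.69 = 0
x = [20.09 + √(403.6 + 789216)]/(2 × 3050) = 0.1490 m

x = 0.149 m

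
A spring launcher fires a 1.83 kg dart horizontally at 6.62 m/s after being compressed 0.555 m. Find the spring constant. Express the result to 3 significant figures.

k = 260 N/m

½kx² = ½mv²
k = mv²/x² = (1.83)(6.62)²/(0.555)² = 260.4 N/m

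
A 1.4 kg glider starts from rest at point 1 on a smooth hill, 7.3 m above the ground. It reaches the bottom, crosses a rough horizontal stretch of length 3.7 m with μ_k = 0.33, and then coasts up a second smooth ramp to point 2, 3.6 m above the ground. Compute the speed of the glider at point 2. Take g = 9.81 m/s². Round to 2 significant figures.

v = 7.0 m/s

Energy at 1: mgh₁ = (1.4)(9.81)(7.3) = 100.26 J
Friction loss: W_f = μ_k mg d = 16.77 J
At 2: ½mv² + mgh₂ = mgh₁ − W_f
½mv² = 100.26 − 16.77 − 49.442 = 34.047 J
v = √(2 × 34.047/1.4) = 6.974 m/s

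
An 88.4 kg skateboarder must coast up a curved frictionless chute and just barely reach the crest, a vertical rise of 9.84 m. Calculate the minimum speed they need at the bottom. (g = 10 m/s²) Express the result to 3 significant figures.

At the top they are momentarily at rest, so all KE converts to PE: ½mv² = mgh
v = √(2gh) = √(2 × 10 × 9.84) = 14.03 m/s

v = 14.0 m/s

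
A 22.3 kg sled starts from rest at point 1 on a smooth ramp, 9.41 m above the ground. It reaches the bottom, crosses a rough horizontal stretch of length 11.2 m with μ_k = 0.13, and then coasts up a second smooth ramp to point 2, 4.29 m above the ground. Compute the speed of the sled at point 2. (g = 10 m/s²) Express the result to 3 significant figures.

Energy at 1: mgh₁ = (22.3)(10)(9.41) = 2098.4 J
Friction loss: W_f = μ_k mg d = 324.7 J
At 2: ½mv² + mgh₂ = mgh₁ − W_f
½mv² = 2098.4 − 324.7 − 956.67 = 817.07 J
v = √(2 × 817.07/22.3) = 8.560 m/s

v = 8.56 m/s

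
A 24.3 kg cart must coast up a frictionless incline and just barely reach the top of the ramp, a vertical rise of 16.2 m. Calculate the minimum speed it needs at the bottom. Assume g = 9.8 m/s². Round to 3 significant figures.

v = 17.8 m/s

At the top it is momentarily at rest, so all KE converts to PE: ½mv² = mgh
v = √(2gh) = √(2 × 9.8 × 16.2) = 17.82 m/s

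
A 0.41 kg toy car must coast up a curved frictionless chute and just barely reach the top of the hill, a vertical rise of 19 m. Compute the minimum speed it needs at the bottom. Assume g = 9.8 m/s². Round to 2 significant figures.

v = 19 m/s

At the top it is momentarily at rest, so all KE converts to PE: ½mv² = mgh
v = √(2gh) = √(2 × 9.8 × 19) = 19.30 m/s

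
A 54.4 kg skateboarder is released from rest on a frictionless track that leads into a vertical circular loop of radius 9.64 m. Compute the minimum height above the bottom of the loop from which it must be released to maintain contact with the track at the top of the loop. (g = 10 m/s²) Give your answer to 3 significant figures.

At the top, for minimum speed gravity alone supplies the centripetal force: mg = mv_top²/r ⇒ v_top² = gr = 96.40 m²/s²
Energy conservation from release height h to the top (height 2r): mgh = ½mv_top² + mg(2r)
h = v_top²/(2g) + 2r = r/2 + 2r = 5r/2 = 24.10 m

h = 24.1 m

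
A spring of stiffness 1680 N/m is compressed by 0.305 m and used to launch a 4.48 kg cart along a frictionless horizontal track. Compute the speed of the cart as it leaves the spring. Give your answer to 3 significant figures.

v = 5.91 m/s

Conservation of energy: ½kx² = ½mv²
v = x√(k/m) = 0.305 × √(1680/4.48) = 5.906 m/s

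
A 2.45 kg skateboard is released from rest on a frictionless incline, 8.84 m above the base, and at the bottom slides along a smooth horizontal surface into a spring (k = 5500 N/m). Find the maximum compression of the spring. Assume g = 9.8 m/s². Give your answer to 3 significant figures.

At max compression the skateboard is momentarily at rest: mgh = ½kx²
x = √(2mgh/k) = √(2 × 2.45 × 9.8 × 8.84 / 5500) = 0.2778 m

x = 0.278 m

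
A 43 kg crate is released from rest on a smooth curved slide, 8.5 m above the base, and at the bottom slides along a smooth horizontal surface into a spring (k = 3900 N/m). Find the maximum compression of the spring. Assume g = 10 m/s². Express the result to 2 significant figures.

x = 1.4 m

At max compression the crate is momentarily at rest: mgh = ½kx²
x = √(2mgh/k) = √(2 × 43 × 10 × 8.5 / 3900) = 1.369 m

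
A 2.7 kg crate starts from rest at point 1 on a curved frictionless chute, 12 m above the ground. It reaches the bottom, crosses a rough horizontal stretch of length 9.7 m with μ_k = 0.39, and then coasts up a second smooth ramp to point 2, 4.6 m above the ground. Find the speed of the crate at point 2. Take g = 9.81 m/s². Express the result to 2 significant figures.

v = 8.4 m/s

Energy at 1: mgh₁ = (2.7)(9.81)(12) = 317.84 J
Friction loss: W_f = μ_k mg d = 100.2 J
At 2: ½mv² + mgh₂ = mgh₁ − W_f
½mv² = 317.84 − 100.2 − 121.84 = 95.803 J
v = √(2 × 95.803/2.7) = 8.424 m/s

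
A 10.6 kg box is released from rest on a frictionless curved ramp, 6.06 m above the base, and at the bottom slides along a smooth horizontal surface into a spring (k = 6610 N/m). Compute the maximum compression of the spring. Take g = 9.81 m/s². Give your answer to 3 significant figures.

Energy conservation (no friction) from release to max compression: mgh = ½kx²
x = √(2mgh/k) = √(2 × 10.6 × 9.81 × 6.06 / 6610) = 0.4367 m

x = 0.437 m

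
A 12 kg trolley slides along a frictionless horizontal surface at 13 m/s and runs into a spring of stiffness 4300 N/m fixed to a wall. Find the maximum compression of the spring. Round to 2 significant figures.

Conservation of energy between contact and max compression: ½mv² = ½kx²
x = v√(m/k) = 13 × √(12/4300) = 0.6868 m

x = 0.69 m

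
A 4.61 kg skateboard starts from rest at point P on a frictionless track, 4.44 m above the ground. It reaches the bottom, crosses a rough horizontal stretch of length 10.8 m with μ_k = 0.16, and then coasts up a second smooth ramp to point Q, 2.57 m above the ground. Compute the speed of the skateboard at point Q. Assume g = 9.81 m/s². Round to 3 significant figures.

v = 1.67 m/s

Energy at P: mgh₁ = (4.61)(9.81)(4.44) = 200.80 J
Friction loss: W_f = μ_k mg d = 78.15 J
At Q: ½mv² + mgh₂ = mgh₁ − W_f
½mv² = 200.80 − 78.15 − 116.23 = 6.4218 J
v = √(2 × 6.4218/4.61) = 1.669 m/s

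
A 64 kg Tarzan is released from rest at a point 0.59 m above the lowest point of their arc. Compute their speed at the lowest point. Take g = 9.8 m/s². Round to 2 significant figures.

v = 3.4 m/s

Energy conservation between the two points: mgh = ½mv²
The mass cancels from both sides.
v = √(2gh) = √(2 × 9.8 × 0.59) = √11.564 = 3.401 m/s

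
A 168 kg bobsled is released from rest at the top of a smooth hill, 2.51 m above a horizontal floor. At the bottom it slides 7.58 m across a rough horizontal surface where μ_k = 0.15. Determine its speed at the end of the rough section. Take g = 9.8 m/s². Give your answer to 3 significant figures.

Energy bookkeeping (friction removes W_f = μ_k N d):
mgh = ½mv² + μ_k m g d
W_f = μ_k mg d = (0.15)(168)(9.8)(7.58) = 1872 J
½mv² = mgh − W_f = 4132.5 − 1872 = 2260.5 J
v = √(2 × 2260.5/168) = 5.188 m/s

v = 5.19 m/s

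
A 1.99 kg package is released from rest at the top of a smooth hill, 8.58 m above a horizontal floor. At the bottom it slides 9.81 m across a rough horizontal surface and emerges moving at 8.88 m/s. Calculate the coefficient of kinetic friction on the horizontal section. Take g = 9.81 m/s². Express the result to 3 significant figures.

μ_k = 0.465

Applying the work–energy principle:
mgh = ½mv² + μ_k m g d
mgh = 167.50 J; ½mv² = 78.460 J
W_f = 167.50 − 78.460 = 89.04 J
μ_k = W_f/(mg·d) = 89.04/(19.52 × 9.81) = 0.4649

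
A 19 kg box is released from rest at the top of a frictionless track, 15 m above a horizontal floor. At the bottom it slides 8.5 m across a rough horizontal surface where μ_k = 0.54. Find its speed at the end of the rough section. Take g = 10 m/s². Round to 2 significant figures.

v = 14 m/s

Applying the work–energy principle:
mgh = ½mv² + μ_k m g d
W_f = μ_k mg d = (0.54)(19)(10)(8.5) = 872.1 J
½mv² = mgh − W_f = 2850.0 − 872.1 = 1977.9 J
v = √(2 × 1977.9/19) = 14.43 m/s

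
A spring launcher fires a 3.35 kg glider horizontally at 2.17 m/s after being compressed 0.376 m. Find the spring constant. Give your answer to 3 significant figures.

½kx² = ½mv²
k = mv²/x² = (3.35)(2.17)²/(0.376)² = 111.6 N/m

k = 112 N/m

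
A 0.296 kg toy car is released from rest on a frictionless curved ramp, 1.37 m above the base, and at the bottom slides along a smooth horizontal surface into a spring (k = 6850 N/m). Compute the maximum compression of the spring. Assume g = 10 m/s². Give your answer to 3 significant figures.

Gravitational PE at the top equals spring PE at max compression: mgh = ½kx²
x = √(2mgh/k) = √(2 × 0.296 × 10 × 1.37 / 6850) = 0.03441 m

x = 0.0344 m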